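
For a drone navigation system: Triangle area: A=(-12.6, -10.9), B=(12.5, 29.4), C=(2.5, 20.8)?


Area = |x_A(y_B-y_C) + x_B(y_C-y_A) + x_C(y_A-y_B)|/2
= |(-108.36) + 396.25 + (-100.75)|/2
= 187.14/2 = 93.57

93.57


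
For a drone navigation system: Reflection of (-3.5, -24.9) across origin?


Reflection over origin: (x,y) -> (-x,-y)
(-3.5, -24.9) -> (3.5, 24.9)

(3.5, 24.9)


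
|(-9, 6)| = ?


|u| = sqrt((-9)^2 + 6^2) = sqrt(117) = 10.8167

10.8167


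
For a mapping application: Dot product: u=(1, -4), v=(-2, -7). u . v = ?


u . v = u_x*v_x + u_y*v_y = 1*(-2) + (-4)*(-7)
= (-2) + 28 = 26

26


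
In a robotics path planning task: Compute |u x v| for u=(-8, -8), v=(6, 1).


|u x v| = |(-8)*1 - (-8)*6|
= |(-8) - (-48)| = 40

40


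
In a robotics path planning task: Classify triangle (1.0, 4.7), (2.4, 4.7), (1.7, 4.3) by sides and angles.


Side lengths squared: AB^2=1.96, BC^2=0.65, CA^2=0.65
Sorted: [0.65, 0.65, 1.96]
By sides: Isosceles, By angles: Obtuse

Isosceles, Obtuse


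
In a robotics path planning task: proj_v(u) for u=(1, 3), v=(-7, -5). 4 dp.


u.v = -22, |v| = sqrt(74) = 8.6023
Scalar projection = u.v / |v| = -22 / sqrt(74) = -2.5574

-2.5574


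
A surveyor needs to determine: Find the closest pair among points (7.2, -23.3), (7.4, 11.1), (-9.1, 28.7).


d(P0,P1) = 34.4006, d(P0,P2) = 54.4949, d(P1,P2) = 24.1249
Closest: P1 and P2

Closest pair: (7.4, 11.1) and (-9.1, 28.7), distance = 24.1249


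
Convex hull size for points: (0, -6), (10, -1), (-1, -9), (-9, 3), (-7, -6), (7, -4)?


Convex hull vertices (CCW): (-9, 3), (-7, -6), (-1, -9), (7, -4), (10, -1)
Count = 5

5


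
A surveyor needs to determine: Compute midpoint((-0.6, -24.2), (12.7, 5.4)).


M = (((-0.6)+12.7)/2, ((-24.2)+5.4)/2)
= (6.05, -9.4)

(6.05, -9.4)


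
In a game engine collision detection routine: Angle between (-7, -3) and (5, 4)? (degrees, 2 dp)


u.v = -47, |u| = sqrt(58) = 7.6158, |v| = sqrt(41) = 6.4031
cos(theta) = u.v/(|u||v|) = -47/sqrt(2378) = -0.963811
theta = acos(-0.963811) = 164.54 degrees

164.54 degrees


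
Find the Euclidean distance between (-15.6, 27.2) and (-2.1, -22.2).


dx=13.5, dy=-49.4
d^2 = 13.5^2 + (-49.4)^2 = 2622.61
d = sqrt(2622.61) = 51.2114

51.2114


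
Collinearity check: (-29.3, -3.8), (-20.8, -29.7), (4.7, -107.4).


Cross product: ((-20.8)-(-29.3))*((-107.4)-(-3.8)) - ((-29.7)-(-3.8))*(4.7-(-29.3))
= 0

Yes, collinear


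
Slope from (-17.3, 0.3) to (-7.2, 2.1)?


slope = (y2-y1)/(x2-x1) = (2.1-0.3)/((-7.2)-(-17.3)) = 1.8/10.1 = 0.1782

0.1782


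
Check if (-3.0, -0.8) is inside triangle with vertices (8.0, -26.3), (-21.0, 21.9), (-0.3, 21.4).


Cross products: AB x AP = -209.3, BC x BP = -460.89, CA x CP = -313.05
All same sign? yes

Yes, inside


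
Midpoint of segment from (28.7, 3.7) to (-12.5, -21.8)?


M = ((28.7+(-12.5))/2, (3.7+(-21.8))/2)
= (8.1, -9.05)

(8.1, -9.05)


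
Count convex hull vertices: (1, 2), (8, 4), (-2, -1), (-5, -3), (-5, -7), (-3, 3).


Convex hull vertices (CCW): (-5, -7), (8, 4), (-3, 3), (-5, -3)
Count = 4

4


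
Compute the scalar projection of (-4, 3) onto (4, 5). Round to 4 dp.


u.v = -1, |v| = sqrt(41) = 6.4031
Scalar projection = u.v / |v| = -1 / sqrt(41) = -0.1562

-0.1562


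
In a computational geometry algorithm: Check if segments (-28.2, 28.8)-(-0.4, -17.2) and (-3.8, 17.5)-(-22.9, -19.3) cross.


Cross products: d1=-1113.75, d2=787.89, d3=808.26, d4=-1093.38
d1*d2 < 0 and d3*d4 < 0? yes

Yes, they intersect


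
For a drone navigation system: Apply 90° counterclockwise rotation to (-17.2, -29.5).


90° CCW: (x,y) -> (-y, x)
(-17.2,-29.5) -> (29.5, -17.2)

(29.5, -17.2)


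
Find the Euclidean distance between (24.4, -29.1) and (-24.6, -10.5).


dx=-49, dy=18.6
d^2 = (-49)^2 + 18.6^2 = 2746.96
d = sqrt(2746.96) = 52.4114

52.4114


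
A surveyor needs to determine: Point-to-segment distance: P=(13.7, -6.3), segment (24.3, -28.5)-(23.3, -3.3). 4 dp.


Project P onto AB: t = 0.8962 (clamped to [0,1])
Closest point on segment: (23.4038, -5.9149)
Distance: 9.7114

9.7114


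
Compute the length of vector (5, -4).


|u| = sqrt(5^2 + (-4)^2) = sqrt(41) = 6.4031

6.4031


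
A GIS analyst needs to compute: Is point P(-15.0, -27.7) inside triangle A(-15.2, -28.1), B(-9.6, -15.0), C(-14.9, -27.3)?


Cross products: AB x AP = -0.38, BC x BP = 0.89, CA x CP = 0.04
All same sign? no

No, outside


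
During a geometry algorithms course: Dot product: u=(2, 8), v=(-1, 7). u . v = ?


u . v = u_x*v_x + u_y*v_y = 2*(-1) + 8*7
= (-2) + 56 = 54

54


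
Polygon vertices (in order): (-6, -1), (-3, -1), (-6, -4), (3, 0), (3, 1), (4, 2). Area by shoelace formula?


Shoelace sum: ((-6)*(-1) - (-3)*(-1)) + ((-3)*(-4) - (-6)*(-1)) + ((-6)*0 - 3*(-4)) + (3*1 - 3*0) + (3*2 - 4*1) + (4*(-1) - (-6)*2)
= 34
Area = |34|/2 = 17

17


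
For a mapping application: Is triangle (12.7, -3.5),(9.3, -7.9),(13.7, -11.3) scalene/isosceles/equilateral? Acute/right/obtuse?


Side lengths squared: AB^2=30.92, BC^2=30.92, CA^2=61.84
Sorted: [30.92, 30.92, 61.84]
By sides: Isosceles, By angles: Right

Isosceles, Right


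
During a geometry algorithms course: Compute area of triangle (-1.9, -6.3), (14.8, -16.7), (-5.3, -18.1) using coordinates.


Area = |x_A(y_B-y_C) + x_B(y_C-y_A) + x_C(y_A-y_B)|/2
= |(-2.66) + (-174.64) + (-55.12)|/2
= 232.42/2 = 116.21

116.21


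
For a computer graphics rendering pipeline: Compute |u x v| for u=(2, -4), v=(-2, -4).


|u x v| = |2*(-4) - (-4)*(-2)|
= |(-8) - 8| = 16

16


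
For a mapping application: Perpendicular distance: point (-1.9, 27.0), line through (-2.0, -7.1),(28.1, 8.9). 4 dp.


|cross product| = 1024.81
|line direction| = sqrt(1162.01) = 34.0883
Distance = 1024.81/sqrt(1162.01) = 30.0634

30.0634


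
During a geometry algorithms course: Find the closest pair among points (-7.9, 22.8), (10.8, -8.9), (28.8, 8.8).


d(P0,P1) = 36.8046, d(P0,P2) = 39.2796, d(P1,P2) = 25.2446
Closest: P1 and P2

Closest pair: (10.8, -8.9) and (28.8, 8.8), distance = 25.2446


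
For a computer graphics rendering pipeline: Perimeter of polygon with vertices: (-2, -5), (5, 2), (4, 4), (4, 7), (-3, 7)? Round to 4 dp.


Sides: (-2, -5)->(5, 2): sqrt(98) = 9.899495, (5, 2)->(4, 4): sqrt(5) = 2.236068, (4, 4)->(4, 7): sqrt(9) = 3, (4, 7)->(-3, 7): sqrt(49) = 7, (-3, 7)->(-2, -5): sqrt(145) = 12.041595
Sum = 34.177158
Perimeter = 34.1772

34.1772


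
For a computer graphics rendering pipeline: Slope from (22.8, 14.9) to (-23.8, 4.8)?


slope = (y2-y1)/(x2-x1) = (4.8-14.9)/((-23.8)-22.8) = (-10.1)/(-46.6) = 0.2167

0.2167


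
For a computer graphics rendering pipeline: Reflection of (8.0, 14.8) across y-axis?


Reflection over y-axis: (x,y) -> (-x,y)
(8, 14.8) -> (-8, 14.8)

(-8, 14.8)


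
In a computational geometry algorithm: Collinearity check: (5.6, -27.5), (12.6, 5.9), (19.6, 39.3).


Cross product: (12.6-5.6)*(39.3-(-27.5)) - (5.9-(-27.5))*(19.6-5.6)
= 0

Yes, collinear


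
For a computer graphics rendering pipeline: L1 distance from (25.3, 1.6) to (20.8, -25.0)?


|25.3-20.8| + |1.6-(-25)| = 4.5 + 26.6 = 31.1

31.1


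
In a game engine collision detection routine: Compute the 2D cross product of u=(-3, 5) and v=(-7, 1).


u x v = u_x*v_y - u_y*v_x = (-3)*1 - 5*(-7)
= (-3) - (-35) = 32

32


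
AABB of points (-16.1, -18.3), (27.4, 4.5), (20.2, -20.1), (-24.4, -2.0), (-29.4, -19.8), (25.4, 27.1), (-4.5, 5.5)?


x range: [-29.4, 27.4]
y range: [-20.1, 27.1]
Bounding box: (-29.4,-20.1) to (27.4,27.1)

(-29.4,-20.1) to (27.4,27.1)


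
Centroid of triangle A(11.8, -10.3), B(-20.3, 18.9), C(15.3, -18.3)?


Centroid = ((x_A+x_B+x_C)/3, (y_A+y_B+y_C)/3)
= ((11.8+(-20.3)+15.3)/3, ((-10.3)+18.9+(-18.3))/3)
= (2.2667, -3.2333)

(2.2667, -3.2333)


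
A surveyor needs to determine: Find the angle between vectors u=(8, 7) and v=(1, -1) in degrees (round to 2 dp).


u.v = 1, |u| = sqrt(113) = 10.6301, |v| = sqrt(2) = 1.4142
cos(theta) = u.v/(|u||v|) = 1/sqrt(226) = 0.066519
theta = acos(0.066519) = 86.19 degrees

86.19 degrees


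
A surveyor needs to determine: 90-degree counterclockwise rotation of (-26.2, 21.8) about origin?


90° CCW: (x,y) -> (-y, x)
(-26.2,21.8) -> (-21.8, -26.2)

(-21.8, -26.2)


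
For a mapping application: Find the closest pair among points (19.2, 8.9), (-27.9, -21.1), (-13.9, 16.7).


d(P0,P1) = 55.8427, d(P0,P2) = 34.0066, d(P1,P2) = 40.3093
Closest: P0 and P2

Closest pair: (19.2, 8.9) and (-13.9, 16.7), distance = 34.0066


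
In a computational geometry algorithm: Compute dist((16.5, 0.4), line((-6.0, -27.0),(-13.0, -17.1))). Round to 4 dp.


|cross product| = 414.55
|line direction| = sqrt(147.01) = 12.1248
Distance = 414.55/sqrt(147.01) = 34.1903

34.1903


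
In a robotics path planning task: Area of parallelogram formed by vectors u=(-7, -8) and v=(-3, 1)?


|u x v| = |(-7)*1 - (-8)*(-3)|
= |(-7) - 24| = 31

31


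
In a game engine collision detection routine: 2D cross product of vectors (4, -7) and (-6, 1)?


u x v = u_x*v_y - u_y*v_x = 4*1 - (-7)*(-6)
= 4 - 42 = -38

-38


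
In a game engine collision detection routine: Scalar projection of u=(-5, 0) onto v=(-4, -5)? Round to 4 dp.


u.v = 20, |v| = sqrt(41) = 6.4031
Scalar projection = u.v / |v| = 20 / sqrt(41) = 3.1235

3.1235


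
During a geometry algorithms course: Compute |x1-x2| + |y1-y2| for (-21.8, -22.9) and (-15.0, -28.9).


|(-21.8)-(-15)| + |(-22.9)-(-28.9)| = 6.8 + 6 = 12.8

12.8


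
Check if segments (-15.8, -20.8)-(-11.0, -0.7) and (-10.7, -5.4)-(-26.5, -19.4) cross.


Cross products: d1=171.92, d2=-78.46, d3=-28.59, d4=221.79
d1*d2 < 0 and d3*d4 < 0? yes

Yes, they intersect


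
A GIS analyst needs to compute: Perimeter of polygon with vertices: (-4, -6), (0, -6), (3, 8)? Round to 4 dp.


Sides: (-4, -6)->(0, -6): sqrt(16) = 4, (0, -6)->(3, 8): sqrt(205) = 14.317821, (3, 8)->(-4, -6): sqrt(245) = 15.652476
Sum = 33.970297
Perimeter = 33.9703

33.9703


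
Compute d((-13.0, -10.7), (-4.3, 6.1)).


dx=8.7, dy=16.8
d^2 = 8.7^2 + 16.8^2 = 357.93
d = sqrt(357.93) = 18.919

18.919


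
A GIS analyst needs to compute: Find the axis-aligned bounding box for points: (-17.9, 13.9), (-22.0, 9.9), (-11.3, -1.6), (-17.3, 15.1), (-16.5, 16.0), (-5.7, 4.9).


x range: [-22, -5.7]
y range: [-1.6, 16]
Bounding box: (-22,-1.6) to (-5.7,16)

(-22,-1.6) to (-5.7,16)


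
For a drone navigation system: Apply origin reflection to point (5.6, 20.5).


Reflection over origin: (x,y) -> (-x,-y)
(5.6, 20.5) -> (-5.6, -20.5)

(-5.6, -20.5)


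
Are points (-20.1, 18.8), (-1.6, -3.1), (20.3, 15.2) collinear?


Cross product: ((-1.6)-(-20.1))*(15.2-18.8) - ((-3.1)-18.8)*(20.3-(-20.1))
= 818.16

No, not collinear


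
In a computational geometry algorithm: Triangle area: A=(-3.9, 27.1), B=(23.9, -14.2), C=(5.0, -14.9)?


Area = |x_A(y_B-y_C) + x_B(y_C-y_A) + x_C(y_A-y_B)|/2
= |(-2.73) + (-1003.8) + 206.5|/2
= 800.03/2 = 400.015

400.015


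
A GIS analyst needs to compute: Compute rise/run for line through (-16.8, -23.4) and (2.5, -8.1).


slope = (y2-y1)/(x2-x1) = ((-8.1)-(-23.4))/(2.5-(-16.8)) = 15.3/19.3 = 0.7927

0.7927


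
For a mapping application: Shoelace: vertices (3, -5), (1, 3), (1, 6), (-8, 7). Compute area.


Shoelace sum: (3*3 - 1*(-5)) + (1*6 - 1*3) + (1*7 - (-8)*6) + ((-8)*(-5) - 3*7)
= 91
Area = |91|/2 = 45.5

45.5


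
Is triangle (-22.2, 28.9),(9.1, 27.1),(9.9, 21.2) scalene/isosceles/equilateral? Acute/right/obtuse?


Side lengths squared: AB^2=982.93, BC^2=35.45, CA^2=1089.7
Sorted: [35.45, 982.93, 1089.7]
By sides: Scalene, By angles: Obtuse

Scalene, Obtuse


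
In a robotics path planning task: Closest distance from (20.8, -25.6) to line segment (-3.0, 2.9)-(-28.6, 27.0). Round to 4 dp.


Project P onto AB: t = 0 (clamped to [0,1])
Closest point on segment: (-3, 2.9)
Distance: 37.1307

37.1307


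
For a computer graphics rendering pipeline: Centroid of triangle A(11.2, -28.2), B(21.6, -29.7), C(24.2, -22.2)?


Centroid = ((x_A+x_B+x_C)/3, (y_A+y_B+y_C)/3)
= ((11.2+21.6+24.2)/3, ((-28.2)+(-29.7)+(-22.2))/3)
= (19, -26.7)

(19, -26.7)


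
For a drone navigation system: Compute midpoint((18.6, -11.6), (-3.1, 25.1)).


M = ((18.6+(-3.1))/2, ((-11.6)+25.1)/2)
= (7.75, 6.75)

(7.75, 6.75)


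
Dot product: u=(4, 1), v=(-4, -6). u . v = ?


u . v = u_x*v_x + u_y*v_y = 4*(-4) + 1*(-6)
= (-16) + (-6) = -22

-22


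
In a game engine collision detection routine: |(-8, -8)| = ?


|u| = sqrt((-8)^2 + (-8)^2) = sqrt(128) = 11.3137

11.3137


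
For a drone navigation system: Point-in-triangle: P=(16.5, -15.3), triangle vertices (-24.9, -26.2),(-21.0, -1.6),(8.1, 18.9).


Cross products: AB x AP = -975.93, BC x BP = -1167.42, CA x CP = 1507.44
All same sign? no

No, outside


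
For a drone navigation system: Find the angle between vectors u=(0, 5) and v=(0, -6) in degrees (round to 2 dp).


u.v = -30, |u| = sqrt(25) = 5, |v| = sqrt(36) = 6
cos(theta) = u.v/(|u||v|) = -30/sqrt(900) = -1
theta = acos(-1) = 180 degrees

180 degrees


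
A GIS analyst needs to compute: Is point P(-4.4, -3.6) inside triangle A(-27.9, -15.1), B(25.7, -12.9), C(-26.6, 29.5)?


Cross products: AB x AP = 564.7, BC x BP = 789.85, CA x CP = 1033.15
All same sign? yes

Yes, inside


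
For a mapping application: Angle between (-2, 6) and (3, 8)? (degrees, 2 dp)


u.v = 42, |u| = sqrt(40) = 6.3246, |v| = sqrt(73) = 8.544
cos(theta) = u.v/(|u||v|) = 42/sqrt(2920) = 0.777245
theta = acos(0.777245) = 38.99 degrees

38.99 degrees


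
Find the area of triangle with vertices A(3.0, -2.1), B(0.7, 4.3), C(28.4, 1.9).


Area = |x_A(y_B-y_C) + x_B(y_C-y_A) + x_C(y_A-y_B)|/2
= |7.2 + 2.8 + (-181.76)|/2
= 171.76/2 = 85.88

85.88


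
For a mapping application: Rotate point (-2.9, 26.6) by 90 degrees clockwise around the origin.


90° CW: (x,y) -> (y, -x)
(-2.9,26.6) -> (26.6, 2.9)

(26.6, 2.9)


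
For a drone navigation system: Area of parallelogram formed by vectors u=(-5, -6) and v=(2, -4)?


|u x v| = |(-5)*(-4) - (-6)*2|
= |20 - (-12)| = 32

32


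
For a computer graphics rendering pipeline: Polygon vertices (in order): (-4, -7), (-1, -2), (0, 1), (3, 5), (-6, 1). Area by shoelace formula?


Shoelace sum: ((-4)*(-2) - (-1)*(-7)) + ((-1)*1 - 0*(-2)) + (0*5 - 3*1) + (3*1 - (-6)*5) + ((-6)*(-7) - (-4)*1)
= 76
Area = |76|/2 = 38

38


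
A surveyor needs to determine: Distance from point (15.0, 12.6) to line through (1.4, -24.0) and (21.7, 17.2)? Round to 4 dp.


|cross product| = 182.66
|line direction| = sqrt(2109.53) = 45.9296
Distance = 182.66/sqrt(2109.53) = 3.977

3.977


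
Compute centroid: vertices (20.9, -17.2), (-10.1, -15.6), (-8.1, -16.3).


Centroid = ((x_A+x_B+x_C)/3, (y_A+y_B+y_C)/3)
= ((20.9+(-10.1)+(-8.1))/3, ((-17.2)+(-15.6)+(-16.3))/3)
= (0.9, -16.3667)

(0.9, -16.3667)


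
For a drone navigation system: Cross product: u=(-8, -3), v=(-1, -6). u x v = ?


u x v = u_x*v_y - u_y*v_x = (-8)*(-6) - (-3)*(-1)
= 48 - 3 = 45

45


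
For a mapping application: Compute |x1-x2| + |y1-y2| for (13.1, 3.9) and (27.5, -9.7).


|13.1-27.5| + |3.9-(-9.7)| = 14.4 + 13.6 = 28

28


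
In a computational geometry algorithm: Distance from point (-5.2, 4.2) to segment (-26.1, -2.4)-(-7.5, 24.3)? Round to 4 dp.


Project P onto AB: t = 0.5336 (clamped to [0,1])
Closest point on segment: (-16.1758, 11.8461)
Distance: 13.3765

13.3765


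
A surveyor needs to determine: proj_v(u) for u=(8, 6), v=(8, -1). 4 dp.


u.v = 58, |v| = sqrt(65) = 8.0623
Scalar projection = u.v / |v| = 58 / sqrt(65) = 7.194

7.194


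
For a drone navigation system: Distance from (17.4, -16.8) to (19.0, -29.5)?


dx=1.6, dy=-12.7
d^2 = 1.6^2 + (-12.7)^2 = 163.85
d = sqrt(163.85) = 12.8004

12.8004


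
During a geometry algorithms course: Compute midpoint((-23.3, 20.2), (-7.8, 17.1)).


M = (((-23.3)+(-7.8))/2, (20.2+17.1)/2)
= (-15.55, 18.65)

(-15.55, 18.65)


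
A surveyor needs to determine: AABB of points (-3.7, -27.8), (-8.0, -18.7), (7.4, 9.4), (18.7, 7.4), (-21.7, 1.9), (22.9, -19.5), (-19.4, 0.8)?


x range: [-21.7, 22.9]
y range: [-27.8, 9.4]
Bounding box: (-21.7,-27.8) to (22.9,9.4)

(-21.7,-27.8) to (22.9,9.4)


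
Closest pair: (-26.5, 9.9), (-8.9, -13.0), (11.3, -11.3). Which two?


d(P0,P1) = 28.882, d(P0,P2) = 43.3391, d(P1,P2) = 20.2714
Closest: P1 and P2

Closest pair: (-8.9, -13.0) and (11.3, -11.3), distance = 20.2714


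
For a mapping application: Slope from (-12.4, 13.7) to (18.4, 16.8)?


slope = (y2-y1)/(x2-x1) = (16.8-13.7)/(18.4-(-12.4)) = 3.1/30.8 = 0.1006

0.1006


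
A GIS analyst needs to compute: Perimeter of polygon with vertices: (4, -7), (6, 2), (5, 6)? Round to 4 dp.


Sides: (4, -7)->(6, 2): sqrt(85) = 9.219544, (6, 2)->(5, 6): sqrt(17) = 4.123106, (5, 6)->(4, -7): sqrt(170) = 13.038405
Sum = 26.381055
Perimeter = 26.3811

26.3811


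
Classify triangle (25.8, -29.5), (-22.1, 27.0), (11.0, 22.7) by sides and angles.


Side lengths squared: AB^2=5486.66, BC^2=1114.1, CA^2=2943.88
Sorted: [1114.1, 2943.88, 5486.66]
By sides: Scalene, By angles: Obtuse

Scalene, Obtuse


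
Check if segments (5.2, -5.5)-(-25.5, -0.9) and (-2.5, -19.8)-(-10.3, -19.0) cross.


Cross products: d1=-117.7, d2=-129.02, d3=474.43, d4=485.75
d1*d2 < 0 and d3*d4 < 0? no

No, they don't intersect


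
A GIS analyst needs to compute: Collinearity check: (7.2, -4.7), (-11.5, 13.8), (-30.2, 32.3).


Cross product: ((-11.5)-7.2)*(32.3-(-4.7)) - (13.8-(-4.7))*((-30.2)-7.2)
= 0

Yes, collinear


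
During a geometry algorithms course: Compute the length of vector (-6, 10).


|u| = sqrt((-6)^2 + 10^2) = sqrt(136) = 11.6619

11.6619


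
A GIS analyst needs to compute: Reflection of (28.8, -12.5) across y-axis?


Reflection over y-axis: (x,y) -> (-x,y)
(28.8, -12.5) -> (-28.8, -12.5)

(-28.8, -12.5)


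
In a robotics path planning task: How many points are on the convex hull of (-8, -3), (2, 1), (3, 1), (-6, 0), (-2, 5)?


Convex hull vertices (CCW): (-8, -3), (3, 1), (-2, 5), (-6, 0)
Count = 4

4


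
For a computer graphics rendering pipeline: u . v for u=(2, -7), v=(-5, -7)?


u . v = u_x*v_x + u_y*v_y = 2*(-5) + (-7)*(-7)
= (-10) + 49 = 39

39


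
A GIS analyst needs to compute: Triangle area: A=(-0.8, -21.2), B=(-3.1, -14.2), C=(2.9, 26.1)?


Area = |x_A(y_B-y_C) + x_B(y_C-y_A) + x_C(y_A-y_B)|/2
= |32.24 + (-146.63) + (-20.3)|/2
= 134.69/2 = 67.345

67.345


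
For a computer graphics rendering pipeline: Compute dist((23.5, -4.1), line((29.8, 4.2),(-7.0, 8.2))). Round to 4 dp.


|cross product| = 330.64
|line direction| = sqrt(1370.24) = 37.0168
Distance = 330.64/sqrt(1370.24) = 8.9322

8.9322


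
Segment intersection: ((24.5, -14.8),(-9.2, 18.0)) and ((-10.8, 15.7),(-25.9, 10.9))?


Cross products: d1=629.99, d2=-27.05, d3=129.99, d4=787.03
d1*d2 < 0 and d3*d4 < 0? no

No, they don't intersect


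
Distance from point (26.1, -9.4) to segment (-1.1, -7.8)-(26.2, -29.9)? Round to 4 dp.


Project P onto AB: t = 0.6306 (clamped to [0,1])
Closest point on segment: (16.1142, -21.7353)
Distance: 15.8706

15.8706


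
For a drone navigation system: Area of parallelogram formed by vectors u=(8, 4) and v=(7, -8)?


|u x v| = |8*(-8) - 4*7|
= |(-64) - 28| = 92

92


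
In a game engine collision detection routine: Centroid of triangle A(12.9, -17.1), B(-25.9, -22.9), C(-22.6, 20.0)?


Centroid = ((x_A+x_B+x_C)/3, (y_A+y_B+y_C)/3)
= ((12.9+(-25.9)+(-22.6))/3, ((-17.1)+(-22.9)+20)/3)
= (-11.8667, -6.6667)

(-11.8667, -6.6667)


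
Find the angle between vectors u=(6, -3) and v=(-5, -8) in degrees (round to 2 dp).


u.v = -6, |u| = sqrt(45) = 6.7082, |v| = sqrt(89) = 9.434
cos(theta) = u.v/(|u||v|) = -6/sqrt(4005) = -0.094809
theta = acos(-0.094809) = 95.44 degrees

95.44 degrees


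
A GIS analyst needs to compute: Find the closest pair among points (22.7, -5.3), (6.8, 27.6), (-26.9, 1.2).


d(P0,P1) = 36.5407, d(P0,P2) = 50.0241, d(P1,P2) = 42.8095
Closest: P0 and P1

Closest pair: (22.7, -5.3) and (6.8, 27.6), distance = 36.5407


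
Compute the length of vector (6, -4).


|u| = sqrt(6^2 + (-4)^2) = sqrt(52) = 7.2111

7.2111


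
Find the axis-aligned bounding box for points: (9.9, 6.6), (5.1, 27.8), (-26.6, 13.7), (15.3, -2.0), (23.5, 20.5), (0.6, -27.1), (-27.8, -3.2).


x range: [-27.8, 23.5]
y range: [-27.1, 27.8]
Bounding box: (-27.8,-27.1) to (23.5,27.8)

(-27.8,-27.1) to (23.5,27.8)


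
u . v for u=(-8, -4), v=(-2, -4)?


u . v = u_x*v_x + u_y*v_y = (-8)*(-2) + (-4)*(-4)
= 16 + 16 = 32

32


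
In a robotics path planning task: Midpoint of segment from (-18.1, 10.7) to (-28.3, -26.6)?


M = (((-18.1)+(-28.3))/2, (10.7+(-26.6))/2)
= (-23.2, -7.95)

(-23.2, -7.95)


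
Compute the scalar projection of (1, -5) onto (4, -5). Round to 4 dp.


u.v = 29, |v| = sqrt(41) = 6.4031
Scalar projection = u.v / |v| = 29 / sqrt(41) = 4.529

4.529


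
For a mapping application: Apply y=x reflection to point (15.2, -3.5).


Reflection over y=x: (x,y) -> (y,x)
(15.2, -3.5) -> (-3.5, 15.2)

(-3.5, 15.2)


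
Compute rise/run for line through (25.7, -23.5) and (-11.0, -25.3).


slope = (y2-y1)/(x2-x1) = ((-25.3)-(-23.5))/((-11)-25.7) = (-1.8)/(-36.7) = 0.049

0.049


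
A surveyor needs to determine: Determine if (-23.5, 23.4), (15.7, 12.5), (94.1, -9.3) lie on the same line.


Cross product: (15.7-(-23.5))*((-9.3)-23.4) - (12.5-23.4)*(94.1-(-23.5))
= 0

Yes, collinear


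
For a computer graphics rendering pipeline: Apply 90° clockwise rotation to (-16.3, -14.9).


90° CW: (x,y) -> (y, -x)
(-16.3,-14.9) -> (-14.9, 16.3)

(-14.9, 16.3)


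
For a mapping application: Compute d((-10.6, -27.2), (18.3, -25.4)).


dx=28.9, dy=1.8
d^2 = 28.9^2 + 1.8^2 = 838.45
d = sqrt(838.45) = 28.956

28.956


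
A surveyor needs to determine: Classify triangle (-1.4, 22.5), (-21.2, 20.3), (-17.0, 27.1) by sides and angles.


Side lengths squared: AB^2=396.88, BC^2=63.88, CA^2=264.52
Sorted: [63.88, 264.52, 396.88]
By sides: Scalene, By angles: Obtuse

Scalene, Obtuse


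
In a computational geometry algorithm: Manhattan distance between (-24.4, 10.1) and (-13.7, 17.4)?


|(-24.4)-(-13.7)| + |10.1-17.4| = 10.7 + 7.3 = 18

18


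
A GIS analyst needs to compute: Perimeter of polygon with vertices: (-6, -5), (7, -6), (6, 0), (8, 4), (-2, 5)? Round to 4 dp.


Sides: (-6, -5)->(7, -6): sqrt(170) = 13.038405, (7, -6)->(6, 0): sqrt(37) = 6.082763, (6, 0)->(8, 4): sqrt(20) = 4.472136, (8, 4)->(-2, 5): sqrt(101) = 10.049876, (-2, 5)->(-6, -5): sqrt(116) = 10.77033
Sum = 44.41351
Perimeter = 44.4135

44.4135


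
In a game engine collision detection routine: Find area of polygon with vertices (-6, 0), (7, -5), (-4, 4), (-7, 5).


Shoelace sum: ((-6)*(-5) - 7*0) + (7*4 - (-4)*(-5)) + ((-4)*5 - (-7)*4) + ((-7)*0 - (-6)*5)
= 76
Area = |76|/2 = 38

38


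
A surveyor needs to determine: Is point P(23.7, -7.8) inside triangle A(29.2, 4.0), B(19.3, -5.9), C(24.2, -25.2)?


Cross products: AB x AP = 62.37, BC x BP = 75.61, CA x CP = 101.6
All same sign? yes

Yes, inside


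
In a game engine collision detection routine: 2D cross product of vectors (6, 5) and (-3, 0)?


u x v = u_x*v_y - u_y*v_x = 6*0 - 5*(-3)
= 0 - (-15) = 15

15


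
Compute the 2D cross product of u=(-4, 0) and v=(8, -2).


u x v = u_x*v_y - u_y*v_x = (-4)*(-2) - 0*8
= 8 - 0 = 8

8


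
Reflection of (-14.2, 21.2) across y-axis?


Reflection over y-axis: (x,y) -> (-x,y)
(-14.2, 21.2) -> (14.2, 21.2)

(14.2, 21.2)


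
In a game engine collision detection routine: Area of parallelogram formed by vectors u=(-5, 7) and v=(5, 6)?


|u x v| = |(-5)*6 - 7*5|
= |(-30) - 35| = 65

65


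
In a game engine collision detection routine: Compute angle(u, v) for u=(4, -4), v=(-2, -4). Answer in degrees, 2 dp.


u.v = 8, |u| = sqrt(32) = 5.6569, |v| = sqrt(20) = 4.4721
cos(theta) = u.v/(|u||v|) = 8/sqrt(640) = 0.316228
theta = acos(0.316228) = 71.57 degrees

71.57 degrees


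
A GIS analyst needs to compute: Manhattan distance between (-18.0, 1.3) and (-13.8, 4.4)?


|(-18)-(-13.8)| + |1.3-4.4| = 4.2 + 3.1 = 7.3

7.3


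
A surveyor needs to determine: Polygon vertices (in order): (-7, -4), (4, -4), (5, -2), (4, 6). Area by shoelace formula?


Shoelace sum: ((-7)*(-4) - 4*(-4)) + (4*(-2) - 5*(-4)) + (5*6 - 4*(-2)) + (4*(-4) - (-7)*6)
= 120
Area = |120|/2 = 60

60


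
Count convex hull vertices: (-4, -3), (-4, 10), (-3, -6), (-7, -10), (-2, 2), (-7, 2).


Convex hull vertices (CCW): (-7, -10), (-3, -6), (-2, 2), (-4, 10), (-7, 2)
Count = 5

5


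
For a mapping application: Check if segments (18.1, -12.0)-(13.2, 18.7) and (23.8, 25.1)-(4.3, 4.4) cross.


Cross products: d1=605.46, d2=-94.62, d3=-356.78, d4=343.3
d1*d2 < 0 and d3*d4 < 0? yes

Yes, they intersect


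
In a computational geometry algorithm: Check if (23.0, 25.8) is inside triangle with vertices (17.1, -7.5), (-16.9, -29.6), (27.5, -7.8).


Cross products: AB x AP = -1001.81, BC x BP = 1589.94, CA x CP = -348.09
All same sign? no

No, outside


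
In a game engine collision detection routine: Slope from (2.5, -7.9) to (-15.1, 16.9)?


slope = (y2-y1)/(x2-x1) = (16.9-(-7.9))/((-15.1)-2.5) = 24.8/(-17.6) = -1.4091

-1.4091


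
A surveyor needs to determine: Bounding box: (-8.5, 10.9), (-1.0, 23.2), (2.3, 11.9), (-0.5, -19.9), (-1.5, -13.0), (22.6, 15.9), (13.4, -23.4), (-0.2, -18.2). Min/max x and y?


x range: [-8.5, 22.6]
y range: [-23.4, 23.2]
Bounding box: (-8.5,-23.4) to (22.6,23.2)

(-8.5,-23.4) to (22.6,23.2)


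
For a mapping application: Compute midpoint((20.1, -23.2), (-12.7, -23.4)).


M = ((20.1+(-12.7))/2, ((-23.2)+(-23.4))/2)
= (3.7, -23.3)

(3.7, -23.3)


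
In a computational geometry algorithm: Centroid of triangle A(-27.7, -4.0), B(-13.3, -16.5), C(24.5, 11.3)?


Centroid = ((x_A+x_B+x_C)/3, (y_A+y_B+y_C)/3)
= (((-27.7)+(-13.3)+24.5)/3, ((-4)+(-16.5)+11.3)/3)
= (-5.5, -3.0667)

(-5.5, -3.0667)


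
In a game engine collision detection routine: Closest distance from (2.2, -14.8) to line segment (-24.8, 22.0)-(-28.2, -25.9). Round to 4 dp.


Project P onto AB: t = 0.7246 (clamped to [0,1])
Closest point on segment: (-27.2637, -12.7086)
Distance: 29.5378

29.5378


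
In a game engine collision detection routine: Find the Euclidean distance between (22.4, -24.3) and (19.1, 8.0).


dx=-3.3, dy=32.3
d^2 = (-3.3)^2 + 32.3^2 = 1054.18
d = sqrt(1054.18) = 32.4681

32.4681


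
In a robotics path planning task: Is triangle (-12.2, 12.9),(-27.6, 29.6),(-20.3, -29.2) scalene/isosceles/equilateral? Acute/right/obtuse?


Side lengths squared: AB^2=516.05, BC^2=3510.73, CA^2=1838.02
Sorted: [516.05, 1838.02, 3510.73]
By sides: Scalene, By angles: Obtuse

Scalene, Obtuse


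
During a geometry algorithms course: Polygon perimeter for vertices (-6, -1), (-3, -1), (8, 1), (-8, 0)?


Sides: (-6, -1)->(-3, -1): sqrt(9) = 3, (-3, -1)->(8, 1): sqrt(125) = 11.18034, (8, 1)->(-8, 0): sqrt(257) = 16.03122, (-8, 0)->(-6, -1): sqrt(5) = 2.236068
Sum = 32.447628
Perimeter = 32.4476

32.4476


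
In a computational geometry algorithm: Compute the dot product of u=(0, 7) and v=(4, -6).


u . v = u_x*v_x + u_y*v_y = 0*4 + 7*(-6)
= 0 + (-42) = -42

-42


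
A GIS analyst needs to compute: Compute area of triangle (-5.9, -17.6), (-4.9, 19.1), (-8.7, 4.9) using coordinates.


Area = |x_A(y_B-y_C) + x_B(y_C-y_A) + x_C(y_A-y_B)|/2
= |(-83.78) + (-110.25) + 319.29|/2
= 125.26/2 = 62.63

62.63


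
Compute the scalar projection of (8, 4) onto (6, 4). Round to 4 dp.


u.v = 64, |v| = sqrt(52) = 7.2111
Scalar projection = u.v / |v| = 64 / sqrt(52) = 8.8752

8.8752


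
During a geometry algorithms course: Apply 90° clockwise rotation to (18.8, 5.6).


90° CW: (x,y) -> (y, -x)
(18.8,5.6) -> (5.6, -18.8)

(5.6, -18.8)


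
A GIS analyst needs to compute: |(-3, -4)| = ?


|u| = sqrt((-3)^2 + (-4)^2) = sqrt(25) = 5

5


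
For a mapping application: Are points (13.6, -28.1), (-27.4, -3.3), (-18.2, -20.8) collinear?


Cross product: ((-27.4)-13.6)*((-20.8)-(-28.1)) - ((-3.3)-(-28.1))*((-18.2)-13.6)
= 489.34

No, not collinear


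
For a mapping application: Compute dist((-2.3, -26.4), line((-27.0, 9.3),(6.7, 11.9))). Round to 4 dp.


|cross product| = 1267.31
|line direction| = sqrt(1142.45) = 33.8001
Distance = 1267.31/sqrt(1142.45) = 37.4942

37.4942


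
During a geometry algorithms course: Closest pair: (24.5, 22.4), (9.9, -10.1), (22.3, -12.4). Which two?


d(P0,P1) = 35.6288, d(P0,P2) = 34.8695, d(P1,P2) = 12.6115
Closest: P1 and P2

Closest pair: (9.9, -10.1) and (22.3, -12.4), distance = 12.6115


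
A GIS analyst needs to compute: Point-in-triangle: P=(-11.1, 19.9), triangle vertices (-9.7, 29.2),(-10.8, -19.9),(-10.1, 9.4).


Cross products: AB x AP = -58.51, BC x BP = 36.65, CA x CP = 24
All same sign? no

No, outside


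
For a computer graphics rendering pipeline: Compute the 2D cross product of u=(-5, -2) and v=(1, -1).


u x v = u_x*v_y - u_y*v_x = (-5)*(-1) - (-2)*1
= 5 - (-2) = 7

7


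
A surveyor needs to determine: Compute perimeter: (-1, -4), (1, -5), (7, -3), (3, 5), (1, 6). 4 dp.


Sides: (-1, -4)->(1, -5): sqrt(5) = 2.236068, (1, -5)->(7, -3): sqrt(40) = 6.324555, (7, -3)->(3, 5): sqrt(80) = 8.944272, (3, 5)->(1, 6): sqrt(5) = 2.236068, (1, 6)->(-1, -4): sqrt(104) = 10.198039
Sum = 29.939002
Perimeter = 29.939

29.939


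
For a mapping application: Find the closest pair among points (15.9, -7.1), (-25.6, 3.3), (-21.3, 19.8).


d(P0,P1) = 42.7833, d(P0,P2) = 45.907, d(P1,P2) = 17.0511
Closest: P1 and P2

Closest pair: (-25.6, 3.3) and (-21.3, 19.8), distance = 17.0511


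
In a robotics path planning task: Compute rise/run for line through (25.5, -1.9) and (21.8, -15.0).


slope = (y2-y1)/(x2-x1) = ((-15)-(-1.9))/(21.8-25.5) = (-13.1)/(-3.7) = 3.5405

3.5405


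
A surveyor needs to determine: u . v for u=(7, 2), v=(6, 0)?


u . v = u_x*v_x + u_y*v_y = 7*6 + 2*0
= 42 + 0 = 42

42


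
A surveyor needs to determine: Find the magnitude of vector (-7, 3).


|u| = sqrt((-7)^2 + 3^2) = sqrt(58) = 7.6158

7.6158


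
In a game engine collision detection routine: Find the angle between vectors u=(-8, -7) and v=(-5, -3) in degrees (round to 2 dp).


u.v = 61, |u| = sqrt(113) = 10.6301, |v| = sqrt(34) = 5.831
cos(theta) = u.v/(|u||v|) = 61/sqrt(3842) = 0.984127
theta = acos(0.984127) = 10.22 degrees

10.22 degrees


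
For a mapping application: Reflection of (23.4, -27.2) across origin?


Reflection over origin: (x,y) -> (-x,-y)
(23.4, -27.2) -> (-23.4, 27.2)

(-23.4, 27.2)


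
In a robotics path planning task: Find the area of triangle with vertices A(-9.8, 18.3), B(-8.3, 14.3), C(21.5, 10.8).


Area = |x_A(y_B-y_C) + x_B(y_C-y_A) + x_C(y_A-y_B)|/2
= |(-34.3) + 62.25 + 86|/2
= 113.95/2 = 56.975

56.975


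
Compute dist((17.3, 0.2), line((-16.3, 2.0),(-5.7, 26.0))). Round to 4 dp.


|cross product| = 825.48
|line direction| = sqrt(688.36) = 26.2366
Distance = 825.48/sqrt(688.36) = 31.4629

31.4629


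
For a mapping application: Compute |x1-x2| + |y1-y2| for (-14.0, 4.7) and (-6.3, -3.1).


|(-14)-(-6.3)| + |4.7-(-3.1)| = 7.7 + 7.8 = 15.5

15.5


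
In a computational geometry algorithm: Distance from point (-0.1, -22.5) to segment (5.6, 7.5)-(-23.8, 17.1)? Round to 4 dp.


Project P onto AB: t = 0 (clamped to [0,1])
Closest point on segment: (5.6, 7.5)
Distance: 30.5367

30.5367


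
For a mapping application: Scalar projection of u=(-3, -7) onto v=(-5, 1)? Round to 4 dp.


u.v = 8, |v| = sqrt(26) = 5.099
Scalar projection = u.v / |v| = 8 / sqrt(26) = 1.5689

1.5689


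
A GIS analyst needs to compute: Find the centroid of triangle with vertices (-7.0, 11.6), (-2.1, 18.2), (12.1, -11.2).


Centroid = ((x_A+x_B+x_C)/3, (y_A+y_B+y_C)/3)
= (((-7)+(-2.1)+12.1)/3, (11.6+18.2+(-11.2))/3)
= (1, 6.2)

(1, 6.2)


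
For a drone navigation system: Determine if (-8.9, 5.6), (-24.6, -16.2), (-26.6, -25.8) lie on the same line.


Cross product: ((-24.6)-(-8.9))*((-25.8)-5.6) - ((-16.2)-5.6)*((-26.6)-(-8.9))
= 107.12

No, not collinear


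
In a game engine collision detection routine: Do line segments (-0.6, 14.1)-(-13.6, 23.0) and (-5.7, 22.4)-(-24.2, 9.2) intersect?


Cross products: d1=220.87, d2=-115.38, d3=-62.51, d4=273.74
d1*d2 < 0 and d3*d4 < 0? yes

Yes, they intersect


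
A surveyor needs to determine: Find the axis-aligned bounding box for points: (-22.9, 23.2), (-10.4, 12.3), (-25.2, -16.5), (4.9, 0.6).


x range: [-25.2, 4.9]
y range: [-16.5, 23.2]
Bounding box: (-25.2,-16.5) to (4.9,23.2)

(-25.2,-16.5) to (4.9,23.2)


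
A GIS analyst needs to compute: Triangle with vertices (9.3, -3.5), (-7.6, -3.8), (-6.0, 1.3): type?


Side lengths squared: AB^2=285.7, BC^2=28.57, CA^2=257.13
Sorted: [28.57, 257.13, 285.7]
By sides: Scalene, By angles: Right

Scalene, Right


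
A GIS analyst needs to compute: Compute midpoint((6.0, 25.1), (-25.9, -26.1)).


M = ((6+(-25.9))/2, (25.1+(-26.1))/2)
= (-9.95, -0.5)

(-9.95, -0.5)


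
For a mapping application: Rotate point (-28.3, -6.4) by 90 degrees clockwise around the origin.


90° CW: (x,y) -> (y, -x)
(-28.3,-6.4) -> (-6.4, 28.3)

(-6.4, 28.3)


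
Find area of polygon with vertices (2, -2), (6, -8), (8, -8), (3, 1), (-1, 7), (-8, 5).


Shoelace sum: (2*(-8) - 6*(-2)) + (6*(-8) - 8*(-8)) + (8*1 - 3*(-8)) + (3*7 - (-1)*1) + ((-1)*5 - (-8)*7) + ((-8)*(-2) - 2*5)
= 123
Area = |123|/2 = 61.5

61.5


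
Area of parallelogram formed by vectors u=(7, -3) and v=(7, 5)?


|u x v| = |7*5 - (-3)*7|
= |35 - (-21)| = 56

56


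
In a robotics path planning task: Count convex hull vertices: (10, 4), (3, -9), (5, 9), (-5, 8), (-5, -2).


Convex hull vertices (CCW): (-5, -2), (3, -9), (10, 4), (5, 9), (-5, 8)
Count = 5

5


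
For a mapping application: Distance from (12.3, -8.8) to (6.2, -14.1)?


dx=-6.1, dy=-5.3
d^2 = (-6.1)^2 + (-5.3)^2 = 65.3
d = sqrt(65.3) = 8.0808

8.0808


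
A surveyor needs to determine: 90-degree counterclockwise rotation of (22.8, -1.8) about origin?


90° CCW: (x,y) -> (-y, x)
(22.8,-1.8) -> (1.8, 22.8)

(1.8, 22.8)


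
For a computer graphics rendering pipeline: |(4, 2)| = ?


|u| = sqrt(4^2 + 2^2) = sqrt(20) = 4.4721

4.4721


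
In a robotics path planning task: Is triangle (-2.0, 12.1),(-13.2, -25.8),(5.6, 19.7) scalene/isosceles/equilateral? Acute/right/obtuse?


Side lengths squared: AB^2=1561.85, BC^2=2423.69, CA^2=115.52
Sorted: [115.52, 1561.85, 2423.69]
By sides: Scalene, By angles: Obtuse

Scalene, Obtuse


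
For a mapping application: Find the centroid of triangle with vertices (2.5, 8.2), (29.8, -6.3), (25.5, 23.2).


Centroid = ((x_A+x_B+x_C)/3, (y_A+y_B+y_C)/3)
= ((2.5+29.8+25.5)/3, (8.2+(-6.3)+23.2)/3)
= (19.2667, 8.3667)

(19.2667, 8.3667)


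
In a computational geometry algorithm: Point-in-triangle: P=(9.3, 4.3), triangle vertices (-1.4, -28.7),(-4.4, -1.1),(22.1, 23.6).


Cross products: AB x AP = -394.32, BC x BP = -195.29, CA x CP = -215.89
All same sign? yes

Yes, inside


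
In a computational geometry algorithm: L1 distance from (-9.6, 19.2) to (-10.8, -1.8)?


|(-9.6)-(-10.8)| + |19.2-(-1.8)| = 1.2 + 21 = 22.2

22.2


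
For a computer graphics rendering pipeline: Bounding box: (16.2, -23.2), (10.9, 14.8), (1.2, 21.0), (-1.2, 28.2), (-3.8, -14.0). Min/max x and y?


x range: [-3.8, 16.2]
y range: [-23.2, 28.2]
Bounding box: (-3.8,-23.2) to (16.2,28.2)

(-3.8,-23.2) to (16.2,28.2)


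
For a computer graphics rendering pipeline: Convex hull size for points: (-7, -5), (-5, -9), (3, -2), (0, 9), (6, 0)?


Convex hull vertices (CCW): (-7, -5), (-5, -9), (6, 0), (0, 9)
Count = 4

4


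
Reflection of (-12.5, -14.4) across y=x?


Reflection over y=x: (x,y) -> (y,x)
(-12.5, -14.4) -> (-14.4, -12.5)

(-14.4, -12.5)


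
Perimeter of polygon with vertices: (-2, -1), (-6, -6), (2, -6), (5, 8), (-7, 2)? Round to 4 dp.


Sides: (-2, -1)->(-6, -6): sqrt(41) = 6.403124, (-6, -6)->(2, -6): sqrt(64) = 8, (2, -6)->(5, 8): sqrt(205) = 14.317821, (5, 8)->(-7, 2): sqrt(180) = 13.416408, (-7, 2)->(-2, -1): sqrt(34) = 5.830952
Sum = 47.968305
Perimeter = 47.9683

47.9683


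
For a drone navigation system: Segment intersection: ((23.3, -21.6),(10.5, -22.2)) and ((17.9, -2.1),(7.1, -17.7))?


Cross products: d1=294.84, d2=101.64, d3=-252.84, d4=-59.64
d1*d2 < 0 and d3*d4 < 0? no

No, they don't intersect


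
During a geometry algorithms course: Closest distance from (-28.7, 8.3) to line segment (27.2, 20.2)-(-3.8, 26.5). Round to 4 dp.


Project P onto AB: t = 1 (clamped to [0,1])
Closest point on segment: (-3.8, 26.5)
Distance: 30.8423

30.8423


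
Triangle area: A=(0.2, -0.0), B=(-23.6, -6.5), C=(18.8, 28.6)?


Area = |x_A(y_B-y_C) + x_B(y_C-y_A) + x_C(y_A-y_B)|/2
= |(-7.02) + (-674.96) + 122.2|/2
= 559.78/2 = 279.89

279.89


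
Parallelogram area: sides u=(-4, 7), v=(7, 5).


|u x v| = |(-4)*5 - 7*7|
= |(-20) - 49| = 69

69


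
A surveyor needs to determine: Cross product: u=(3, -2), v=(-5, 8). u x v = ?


u x v = u_x*v_y - u_y*v_x = 3*8 - (-2)*(-5)
= 24 - 10 = 14

14


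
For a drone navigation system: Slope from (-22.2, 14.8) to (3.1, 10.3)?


slope = (y2-y1)/(x2-x1) = (10.3-14.8)/(3.1-(-22.2)) = (-4.5)/25.3 = -0.1779

-0.1779


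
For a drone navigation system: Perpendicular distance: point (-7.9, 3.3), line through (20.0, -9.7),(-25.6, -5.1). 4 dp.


|cross product| = 464.46
|line direction| = sqrt(2100.52) = 45.8314
Distance = 464.46/sqrt(2100.52) = 10.1341

10.1341


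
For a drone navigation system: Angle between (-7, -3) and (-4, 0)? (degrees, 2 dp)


u.v = 28, |u| = sqrt(58) = 7.6158, |v| = sqrt(16) = 4
cos(theta) = u.v/(|u||v|) = 28/sqrt(928) = 0.919145
theta = acos(0.919145) = 23.2 degrees

23.2 degrees


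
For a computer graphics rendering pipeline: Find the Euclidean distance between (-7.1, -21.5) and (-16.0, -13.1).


dx=-8.9, dy=8.4
d^2 = (-8.9)^2 + 8.4^2 = 149.77
d = sqrt(149.77) = 12.2381

12.2381


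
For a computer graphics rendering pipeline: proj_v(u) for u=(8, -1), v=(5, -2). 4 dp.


u.v = 42, |v| = sqrt(29) = 5.3852
Scalar projection = u.v / |v| = 42 / sqrt(29) = 7.7992

7.7992


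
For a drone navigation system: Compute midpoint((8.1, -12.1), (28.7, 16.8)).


M = ((8.1+28.7)/2, ((-12.1)+16.8)/2)
= (18.4, 2.35)

(18.4, 2.35)


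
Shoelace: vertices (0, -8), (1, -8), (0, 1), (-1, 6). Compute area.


Shoelace sum: (0*(-8) - 1*(-8)) + (1*1 - 0*(-8)) + (0*6 - (-1)*1) + ((-1)*(-8) - 0*6)
= 18
Area = |18|/2 = 9

9


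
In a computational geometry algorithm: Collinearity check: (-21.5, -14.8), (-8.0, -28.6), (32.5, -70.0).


Cross product: ((-8)-(-21.5))*((-70)-(-14.8)) - ((-28.6)-(-14.8))*(32.5-(-21.5))
= 0

Yes, collinear


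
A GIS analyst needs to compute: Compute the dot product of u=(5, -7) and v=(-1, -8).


u . v = u_x*v_x + u_y*v_y = 5*(-1) + (-7)*(-8)
= (-5) + 56 = 51

51


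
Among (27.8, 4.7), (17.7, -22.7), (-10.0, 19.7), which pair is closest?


d(P0,P1) = 29.2022, d(P0,P2) = 40.6674, d(P1,P2) = 50.6463
Closest: P0 and P1

Closest pair: (27.8, 4.7) and (17.7, -22.7), distance = 29.2022


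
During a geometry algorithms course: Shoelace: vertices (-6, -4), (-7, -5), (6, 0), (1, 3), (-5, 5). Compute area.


Shoelace sum: ((-6)*(-5) - (-7)*(-4)) + ((-7)*0 - 6*(-5)) + (6*3 - 1*0) + (1*5 - (-5)*3) + ((-5)*(-4) - (-6)*5)
= 120
Area = |120|/2 = 60

60
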